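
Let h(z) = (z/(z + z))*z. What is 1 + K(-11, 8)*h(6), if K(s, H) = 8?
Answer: 25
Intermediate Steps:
h(z) = z/2 (h(z) = (z/((2*z)))*z = (z*(1/(2*z)))*z = z/2)
1 + K(-11, 8)*h(6) = 1 + 8*((½)*6) = 1 + 8*3 = 1 + 24 = 25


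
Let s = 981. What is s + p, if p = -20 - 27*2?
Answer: 907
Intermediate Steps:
p = -74 (p = -20 - 54 = -74)
s + p = 981 - 74 = 907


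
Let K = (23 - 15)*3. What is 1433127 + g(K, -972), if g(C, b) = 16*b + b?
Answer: 1416603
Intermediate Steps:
K = 24 (K = 8*3 = 24)
g(C, b) = 17*b
1433127 + g(K, -972) = 1433127 + 17*(-972) = 1433127 - 16524 = 1416603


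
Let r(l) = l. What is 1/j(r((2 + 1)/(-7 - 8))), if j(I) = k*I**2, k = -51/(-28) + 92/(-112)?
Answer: 25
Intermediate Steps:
k = 1 (k = -51*(-1/28) + 92*(-1/112) = 51/28 - 23/28 = 1)
j(I) = I**2 (j(I) = 1*I**2 = I**2)
1/j(r((2 + 1)/(-7 - 8))) = 1/(((2 + 1)/(-7 - 8))**2) = 1/((3/(-15))**2) = 1/((3*(-1/15))**2) = 1/((-1/5)**2) = 1/(1/25) = 25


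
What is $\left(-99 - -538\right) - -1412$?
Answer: $1851$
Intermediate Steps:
$\left(-99 - -538\right) - -1412 = \left(-99 + 538\right) + 1412 = 439 + 1412 = 1851$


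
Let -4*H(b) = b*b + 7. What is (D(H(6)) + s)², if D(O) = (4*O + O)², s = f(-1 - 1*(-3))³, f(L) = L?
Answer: 2148600609/256 ≈ 8.3930e+6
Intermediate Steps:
H(b) = -7/4 - b²/4 (H(b) = -(b*b + 7)/4 = -(b² + 7)/4 = -(7 + b²)/4 = -7/4 - b²/4)
s = 8 (s = (-1 - 1*(-3))³ = (-1 + 3)³ = 2³ = 8)
D(O) = 25*O² (D(O) = (5*O)² = 25*O²)
(D(H(6)) + s)² = (25*(-7/4 - ¼*6²)² + 8)² = (25*(-7/4 - ¼*36)² + 8)² = (25*(-7/4 - 9)² + 8)² = (25*(-43/4)² + 8)² = (25*(1849/16) + 8)² = (46225/16 + 8)² = (46353/16)² = 2148600609/256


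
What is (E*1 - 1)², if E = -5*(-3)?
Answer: 196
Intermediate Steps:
E = 15
(E*1 - 1)² = (15*1 - 1)² = (15 - 1)² = 14² = 196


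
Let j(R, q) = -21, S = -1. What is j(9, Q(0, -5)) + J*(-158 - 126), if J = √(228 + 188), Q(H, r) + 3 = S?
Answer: -21 - 1136*√26 ≈ -5813.5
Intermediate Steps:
Q(H, r) = -4 (Q(H, r) = -3 - 1 = -4)
J = 4*√26 (J = √416 = 4*√26 ≈ 20.396)
j(9, Q(0, -5)) + J*(-158 - 126) = -21 + (4*√26)*(-158 - 126) = -21 + (4*√26)*(-284) = -21 - 1136*√26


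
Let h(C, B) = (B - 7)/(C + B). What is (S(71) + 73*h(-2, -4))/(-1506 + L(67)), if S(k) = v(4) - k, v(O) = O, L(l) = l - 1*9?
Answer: -401/8688 ≈ -0.046156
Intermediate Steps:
h(C, B) = (-7 + B)/(B + C)
L(l) = -9 + l (L(l) = l - 9 = -9 + l)
S(k) = 4 - k
(S(71) + 73*h(-2, -4))/(-1506 + L(67)) = ((4 - 1*71) + 73*((-7 - 4)/(-4 - 2)))/(-1506 + (-9 + 67)) = ((4 - 71) + 73*(-11/(-6)))/(-1506 + 58) = (-67 + 73*(-1/6*(-11)))/(-1448) = (-67 + 73*(11/6))*(-1/1448) = (-67 + 803/6)*(-1/1448) = (401/6)*(-1/1448) = -401/8688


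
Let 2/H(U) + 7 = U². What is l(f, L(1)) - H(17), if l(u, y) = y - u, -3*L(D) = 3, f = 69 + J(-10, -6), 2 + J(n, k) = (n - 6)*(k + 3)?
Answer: -16357/141 ≈ -116.01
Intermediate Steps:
J(n, k) = -2 + (-6 + n)*(3 + k) (J(n, k) = -2 + (n - 6)*(k + 3) = -2 + (-6 + n)*(3 + k))
f = 115 (f = 69 + (-20 - 6*(-6) + 3*(-10) - 6*(-10)) = 69 + (-20 + 36 - 30 + 60) = 69 + 46 = 115)
L(D) = -1 (L(D) = -⅓*3 = -1)
H(U) = 2/(-7 + U²)
l(f, L(1)) - H(17) = (-1 - 1*115) - 2/(-7 + 17²) = (-1 - 115) - 2/(-7 + 289) = -116 - 2/282 = -116 - 1*1/141 = -116 - 1/141 = -16357/141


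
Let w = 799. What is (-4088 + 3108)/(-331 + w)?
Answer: -245/117 ≈ -2.0940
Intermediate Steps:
(-4088 + 3108)/(-331 + w) = (-4088 + 3108)/(-331 + 799) = -980/468 = -980*1/468 = -245/117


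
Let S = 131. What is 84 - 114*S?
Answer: -14850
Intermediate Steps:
84 - 114*S = 84 - 114*131 = 84 - 14934 = -14850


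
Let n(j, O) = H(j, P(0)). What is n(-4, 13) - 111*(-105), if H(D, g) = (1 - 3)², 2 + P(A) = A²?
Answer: 11659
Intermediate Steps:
P(A) = -2 + A²
H(D, g) = 4 (H(D, g) = (-2)² = 4)
n(j, O) = 4
n(-4, 13) - 111*(-105) = 4 - 111*(-105) = 4 + 11655 = 11659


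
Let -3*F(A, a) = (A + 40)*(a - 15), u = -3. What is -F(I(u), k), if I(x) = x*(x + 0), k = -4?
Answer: -931/3 ≈ -310.33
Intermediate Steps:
I(x) = x² (I(x) = x*x = x²)
F(A, a) = -(-15 + a)*(40 + A)/3 (F(A, a) = -(A + 40)*(a - 15)/3 = -(40 + A)*(-15 + a)/3 = -(-15 + a)*(40 + A)/3)
-F(I(u), k) = -(200 + 5*(-3)² - 40/3*(-4) - ⅓*(-3)²*(-4)) = -(200 + 5*9 + 160/3 - ⅓*9*(-4)) = -(200 + 45 + 160/3 + 12) = -1*931/3 = -931/3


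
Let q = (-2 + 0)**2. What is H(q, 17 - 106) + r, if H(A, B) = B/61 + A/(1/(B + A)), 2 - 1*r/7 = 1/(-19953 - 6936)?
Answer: -537107348/1640229 ≈ -327.46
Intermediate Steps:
q = 4 (q = (-2)**2 = 4)
r = 376453/26889 (r = 14 - 7/(-19953 - 6936) = 14 - 7/(-26889) = 14 - 7*(-1/26889) = 14 + 7/26889 = 376453/26889 ≈ 14.000)
H(A, B) = B/61 + A*(A + B) (H(A, B) = B*(1/61) + A/(1/(A + B)) = B/61 + A*(A + B))
H(q, 17 - 106) + r = (4**2 + (17 - 106)/61 + 4*(17 - 106)) + 376453/26889 = (16 + (1/61)*(-89) + 4*(-89)) + 376453/26889 = (16 - 89/61 - 356) + 376453/26889 = -20829/61 + 376453/26889 = -537107348/1640229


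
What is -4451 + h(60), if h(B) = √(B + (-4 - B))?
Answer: -4451 + 2*I ≈ -4451.0 + 2.0*I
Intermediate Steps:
h(B) = 2*I (h(B) = √(-4) = 2*I)
-4451 + h(60) = -4451 + 2*I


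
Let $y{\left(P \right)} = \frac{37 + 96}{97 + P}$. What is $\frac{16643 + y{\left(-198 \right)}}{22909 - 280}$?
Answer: $\frac{560270}{761843} \approx 0.73541$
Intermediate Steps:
$y{\left(P \right)} = \frac{133}{97 + P}$
$\frac{16643 + y{\left(-198 \right)}}{22909 - 280} = \frac{16643 + \frac{133}{97 - 198}}{22909 - 280} = \frac{16643 + \frac{133}{-101}}{22629} = \left(16643 + 133 \left(- \frac{1}{101}\right)\right) \frac{1}{22629} = \left(16643 - \frac{133}{101}\right) \frac{1}{22629} = \frac{1680810}{101} \cdot \frac{1}{22629} = \frac{560270}{761843}$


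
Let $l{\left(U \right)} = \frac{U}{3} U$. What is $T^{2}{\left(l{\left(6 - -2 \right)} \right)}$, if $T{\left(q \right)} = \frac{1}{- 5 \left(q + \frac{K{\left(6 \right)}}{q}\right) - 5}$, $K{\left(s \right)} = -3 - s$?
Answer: $\frac{36864}{442471225} \approx 8.3314 \cdot 10^{-5}$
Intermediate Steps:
$l{\left(U \right)} = \frac{U^{2}}{3}$ ($l{\left(U \right)} = U \frac{1}{3} U = \frac{U}{3} U = \frac{U^{2}}{3}$)
$T{\left(q \right)} = \frac{1}{-5 - 5 q + \frac{45}{q}}$ ($T{\left(q \right)} = \frac{1}{- 5 \left(q + \frac{-3 - 6}{q}\right) - 5} = \frac{1}{- 5 \left(q - \frac{9}{q}\right) - 5} = \frac{1}{\left(- 5 q + \frac{45}{q}\right) - 5} = \frac{1}{-5 - 5 q + \frac{45}{q}}$)
$T^{2}{\left(l{\left(6 - -2 \right)} \right)} = \left(- \frac{\frac{1}{3} \left(6 - -2\right)^{2}}{-45 + 5 \frac{\left(6 - -2\right)^{2}}{3} + 5 \left(\frac{\left(6 - -2\right)^{2}}{3}\right)^{2}}\right)^{2} = \left(- \frac{\frac{1}{3} \left(6 + 2\right)^{2}}{-45 + 5 \frac{\left(6 + 2\right)^{2}}{3} + 5 \left(\frac{\left(6 + 2\right)^{2}}{3}\right)^{2}}\right)^{2} = \left(- \frac{\frac{1}{3} \cdot 8^{2}}{-45 + 5 \frac{8^{2}}{3} + 5 \left(\frac{8^{2}}{3}\right)^{2}}\right)^{2} = \left(- \frac{\frac{1}{3} \cdot 64}{-45 + 5 \cdot \frac{1}{3} \cdot 64 + 5 \left(\frac{1}{3} \cdot 64\right)^{2}}\right)^{2} = \left(\left(-1\right) \frac{64}{3} \frac{1}{-45 + 5 \cdot \frac{64}{3} + 5 \left(\frac{64}{3}\right)^{2}}\right)^{2} = \left(\left(-1\right) \frac{64}{3} \frac{1}{-45 + \frac{320}{3} + 5 \cdot \frac{4096}{9}}\right)^{2} = \left(\left(-1\right) \frac{64}{3} \frac{1}{-45 + \frac{320}{3} + \frac{20480}{9}}\right)^{2} = \left(\left(-1\right) \frac{64}{3} \frac{1}{\frac{21035}{9}}\right)^{2} = \left(\left(-1\right) \frac{64}{3} \cdot \frac{9}{21035}\right)^{2} = \left(- \frac{192}{21035}\right)^{2} = \frac{36864}{442471225}$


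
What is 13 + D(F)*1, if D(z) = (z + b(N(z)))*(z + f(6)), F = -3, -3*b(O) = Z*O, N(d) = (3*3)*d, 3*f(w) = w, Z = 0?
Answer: 16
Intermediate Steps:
f(w) = w/3
N(d) = 9*d
b(O) = 0 (b(O) = -0*O = -1/3*0 = 0)
D(z) = z*(2 + z) (D(z) = (z + 0)*(z + (1/3)*6) = z*(z + 2) = z*(2 + z))
13 + D(F)*1 = 13 - 3*(2 - 3)*1 = 13 - 3*(-1)*1 = 13 + 3*1 = 13 + 3 = 16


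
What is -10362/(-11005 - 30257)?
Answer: 1727/6877 ≈ 0.25113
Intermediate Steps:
-10362/(-11005 - 30257) = -10362/(-41262) = -10362*(-1/41262) = 1727/6877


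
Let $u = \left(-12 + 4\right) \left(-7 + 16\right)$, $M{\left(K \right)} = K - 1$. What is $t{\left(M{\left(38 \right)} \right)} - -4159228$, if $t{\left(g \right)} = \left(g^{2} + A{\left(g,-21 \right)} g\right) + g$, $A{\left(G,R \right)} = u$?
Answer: $4157970$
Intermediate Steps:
$M{\left(K \right)} = -1 + K$ ($M{\left(K \right)} = K - 1 = -1 + K$)
$u = -72$ ($u = \left(-8\right) 9 = -72$)
$A{\left(G,R \right)} = -72$
$t{\left(g \right)} = g^{2} - 71 g$ ($t{\left(g \right)} = \left(g^{2} - 72 g\right) + g = g^{2} - 71 g$)
$t{\left(M{\left(38 \right)} \right)} - -4159228 = \left(-1 + 38\right) \left(-71 + \left(-1 + 38\right)\right) - -4159228 = 37 \left(-71 + 37\right) + 4159228 = 37 \left(-34\right) + 4159228 = -1258 + 4159228 = 4157970$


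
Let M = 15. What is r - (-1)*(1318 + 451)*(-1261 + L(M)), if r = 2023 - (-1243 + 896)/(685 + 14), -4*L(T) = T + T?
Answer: -3134250299/1398 ≈ -2.2420e+6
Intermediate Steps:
L(T) = -T/2 (L(T) = -(T + T)/4 = -T/2)
r = 1414424/699 (r = 2023 - (-347)/699 = 2023 - 1*(-347/699) = 2023 + 347/699 = 1414424/699 ≈ 2023.5)
r - (-1)*(1318 + 451)*(-1261 + L(M)) = 1414424/699 - (-1)*(1318 + 451)*(-1261 - ½*15) = 1414424/699 - (-1)*1769*(-1261 - 15/2) = 1414424/699 - (-1)*1769*(-2537/2) = 1414424/699 - (-1)*(-4487953)/2 = 1414424/699 - 1*4487953/2 = 1414424/699 - 4487953/2 = -3134250299/1398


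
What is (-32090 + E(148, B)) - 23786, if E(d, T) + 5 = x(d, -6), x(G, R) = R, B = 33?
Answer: -55887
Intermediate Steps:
E(d, T) = -11 (E(d, T) = -5 - 6 = -11)
(-32090 + E(148, B)) - 23786 = (-32090 - 11) - 23786 = -32101 - 23786 = -55887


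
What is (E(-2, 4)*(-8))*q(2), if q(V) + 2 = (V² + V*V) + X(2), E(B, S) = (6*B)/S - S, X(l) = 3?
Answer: 504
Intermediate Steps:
E(B, S) = -S + 6*B/S (E(B, S) = 6*B/S - S = -S + 6*B/S)
q(V) = 1 + 2*V² (q(V) = -2 + ((V² + V*V) + 3) = -2 + ((V² + V²) + 3) = -2 + (2*V² + 3) = -2 + (3 + 2*V²) = 1 + 2*V²)
(E(-2, 4)*(-8))*q(2) = ((-1*4 + 6*(-2)/4)*(-8))*(1 + 2*2²) = ((-4 + 6*(-2)*(¼))*(-8))*(1 + 2*4) = ((-4 - 3)*(-8))*(1 + 8) = -7*(-8)*9 = 56*9 = 504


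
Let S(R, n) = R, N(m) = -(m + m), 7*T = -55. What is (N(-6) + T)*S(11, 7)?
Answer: 319/7 ≈ 45.571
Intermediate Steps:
T = -55/7 (T = (⅐)*(-55) = -55/7 ≈ -7.8571)
N(m) = -2*m
(N(-6) + T)*S(11, 7) = (-2*(-6) - 55/7)*11 = (12 - 55/7)*11 = (29/7)*11 = 319/7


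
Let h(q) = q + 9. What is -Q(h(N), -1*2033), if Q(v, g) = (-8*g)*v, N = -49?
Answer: 650560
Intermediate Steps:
h(q) = 9 + q
Q(v, g) = -8*g*v
-Q(h(N), -1*2033) = -(-8)*(-1*2033)*(9 - 49) = -(-8)*(-2033)*(-40) = -1*(-650560) = 650560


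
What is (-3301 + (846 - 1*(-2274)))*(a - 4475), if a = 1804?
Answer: 483451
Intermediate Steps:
(-3301 + (846 - 1*(-2274)))*(a - 4475) = (-3301 + (846 - 1*(-2274)))*(1804 - 4475) = (-3301 + (846 + 2274))*(-2671) = (-3301 + 3120)*(-2671) = -181*(-2671) = 483451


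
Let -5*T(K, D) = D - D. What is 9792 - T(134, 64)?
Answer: 9792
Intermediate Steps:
T(K, D) = 0 (T(K, D) = -(D - D)/5 = -1/5*0 = 0)
9792 - T(134, 64) = 9792 - 1*0 = 9792 + 0 = 9792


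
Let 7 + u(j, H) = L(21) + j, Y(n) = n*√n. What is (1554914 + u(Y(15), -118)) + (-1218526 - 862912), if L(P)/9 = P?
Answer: -526342 + 15*√15 ≈ -5.2628e+5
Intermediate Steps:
L(P) = 9*P
Y(n) = n^(3/2)
u(j, H) = 182 + j (u(j, H) = -7 + (9*21 + j) = -7 + (189 + j) = 182 + j)
(1554914 + u(Y(15), -118)) + (-1218526 - 862912) = (1554914 + (182 + 15^(3/2))) + (-1218526 - 862912) = (1554914 + (182 + 15*√15)) - 2081438 = (1555096 + 15*√15) - 2081438 = -526342 + 15*√15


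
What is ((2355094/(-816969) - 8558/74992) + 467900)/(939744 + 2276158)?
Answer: 14333121474654625/98512949869960848 ≈ 0.14549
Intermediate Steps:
((2355094/(-816969) - 8558/74992) + 467900)/(939744 + 2276158) = ((2355094*(-1/816969) - 8558*1/74992) + 467900)/3215902 = ((-2355094/816969 - 4279/37496) + 467900)*(1/3215902) = (-91802414975/30633069624 + 467900)*(1/3215902) = (14333121474654625/30633069624)*(1/3215902) = 14333121474654625/98512949869960848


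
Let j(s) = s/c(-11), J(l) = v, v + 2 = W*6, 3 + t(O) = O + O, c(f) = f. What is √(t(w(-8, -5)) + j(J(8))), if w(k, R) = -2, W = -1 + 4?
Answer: I*√1023/11 ≈ 2.9077*I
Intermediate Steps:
W = 3
t(O) = -3 + 2*O (t(O) = -3 + (O + O) = -3 + 2*O)
v = 16 (v = -2 + 3*6 = -2 + 18 = 16)
J(l) = 16
j(s) = -s/11 (j(s) = s/(-11) = s*(-1/11) = -s/11)
√(t(w(-8, -5)) + j(J(8))) = √((-3 + 2*(-2)) - 1/11*16) = √((-3 - 4) - 16/11) = √(-7 - 16/11) = √(-93/11) = I*√1023/11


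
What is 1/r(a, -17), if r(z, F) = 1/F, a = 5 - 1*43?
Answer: -17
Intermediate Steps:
a = -38 (a = 5 - 43 = -38)
1/r(a, -17) = 1/(1/(-17)) = 1/(-1/17) = -17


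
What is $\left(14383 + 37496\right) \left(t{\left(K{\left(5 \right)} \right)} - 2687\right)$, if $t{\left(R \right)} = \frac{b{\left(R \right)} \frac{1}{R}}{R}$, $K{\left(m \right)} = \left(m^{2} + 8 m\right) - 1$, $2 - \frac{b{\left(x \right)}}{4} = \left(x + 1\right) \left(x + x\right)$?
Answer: $- \frac{71587987737}{512} \approx -1.3982 \cdot 10^{8}$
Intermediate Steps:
$b{\left(x \right)} = 8 - 8 x \left(1 + x\right)$ ($b{\left(x \right)} = 8 - 4 \left(x + 1\right) \left(x + x\right) = 8 - 4 \left(1 + x\right) 2 x = 8 - 4 \cdot 2 x \left(1 + x\right) = 8 - 8 x \left(1 + x\right)$)
$K{\left(m \right)} = -1 + m^{2} + 8 m$
$t{\left(R \right)} = \frac{8 - 8 R - 8 R^{2}}{R^{2}}$ ($t{\left(R \right)} = \frac{\left(8 - 8 R - 8 R^{2}\right) \frac{1}{R}}{R} = \frac{\frac{1}{R} \left(8 - 8 R - 8 R^{2}\right)}{R} = \frac{8 - 8 R - 8 R^{2}}{R^{2}}$)
$\left(14383 + 37496\right) \left(t{\left(K{\left(5 \right)} \right)} - 2687\right) = \left(14383 + 37496\right) \left(\left(-8 - \frac{8}{-1 + 5^{2} + 8 \cdot 5} + \frac{8}{\left(-1 + 5^{2} + 8 \cdot 5\right)^{2}}\right) - 2687\right) = 51879 \left(\left(-8 - \frac{8}{-1 + 25 + 40} + \frac{8}{\left(-1 + 25 + 40\right)^{2}}\right) - 2687\right) = 51879 \left(\left(-8 - \frac{8}{64} + \frac{8}{4096}\right) - 2687\right) = 51879 \left(\left(-8 - \frac{1}{8} + 8 \cdot \frac{1}{4096}\right) - 2687\right) = 51879 \left(\left(-8 - \frac{1}{8} + \frac{1}{512}\right) - 2687\right) = 51879 \left(- \frac{4159}{512} - 2687\right) = 51879 \left(- \frac{1379903}{512}\right) = - \frac{71587987737}{512}$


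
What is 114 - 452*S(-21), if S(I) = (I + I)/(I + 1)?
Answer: -4176/5 ≈ -835.20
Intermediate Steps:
S(I) = 2*I/(1 + I) (S(I) = (2*I)/(1 + I) = 2*I/(1 + I))
114 - 452*S(-21) = 114 - 904*(-21)/(1 - 21) = 114 - 904*(-21)/(-20) = 114 - 904*(-21)*(-1)/20 = 114 - 452*21/10 = 114 - 4746/5 = -4176/5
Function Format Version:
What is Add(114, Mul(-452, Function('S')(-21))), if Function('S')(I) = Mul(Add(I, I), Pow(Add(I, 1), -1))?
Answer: Rational(-4176, 5) ≈ -835.20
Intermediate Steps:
Function('S')(I) = Mul(2, I, Pow(Add(1, I), -1)) (Function('S')(I) = Mul(Mul(2, I), Pow(Add(1, I), -1)) = Mul(2, I, Pow(Add(1, I), -1)))
Add(114, Mul(-452, Function('S')(-21))) = Add(114, Mul(-452, Mul(2, -21, Pow(Add(1, -21), -1)))) = Add(114, Mul(-452, Mul(2, -21, Pow(-20, -1)))) = Add(114, Mul(-452, Mul(2, -21, Rational(-1, 20)))) = Add(114, Mul(-452, Rational(21, 10))) = Add(114, Rational(-4746, 5)) = Rational(-4176, 5)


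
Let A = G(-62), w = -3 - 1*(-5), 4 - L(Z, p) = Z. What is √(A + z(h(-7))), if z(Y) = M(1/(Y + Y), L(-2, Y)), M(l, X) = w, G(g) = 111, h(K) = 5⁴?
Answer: √113 ≈ 10.630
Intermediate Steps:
h(K) = 625
L(Z, p) = 4 - Z
w = 2 (w = -3 + 5 = 2)
M(l, X) = 2
A = 111
z(Y) = 2
√(A + z(h(-7))) = √(111 + 2) = √113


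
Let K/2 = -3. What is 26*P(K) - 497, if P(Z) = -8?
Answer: -705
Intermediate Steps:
K = -6 (K = 2*(-3) = -6)
26*P(K) - 497 = 26*(-8) - 497 = -208 - 497 = -705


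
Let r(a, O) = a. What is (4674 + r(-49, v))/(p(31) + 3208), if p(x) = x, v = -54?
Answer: 4625/3239 ≈ 1.4279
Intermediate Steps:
(4674 + r(-49, v))/(p(31) + 3208) = (4674 - 49)/(31 + 3208) = 4625/3239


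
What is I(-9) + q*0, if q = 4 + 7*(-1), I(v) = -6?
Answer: -6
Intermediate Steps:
q = -3 (q = 4 - 7 = -3)
I(-9) + q*0 = -6 - 3*0 = -6 + 0 = -6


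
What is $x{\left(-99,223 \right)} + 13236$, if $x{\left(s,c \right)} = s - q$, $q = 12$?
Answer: $13125$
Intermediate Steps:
$x{\left(s,c \right)} = -12 + s$ ($x{\left(s,c \right)} = s - 12 = -12 + s$)
$x{\left(-99,223 \right)} + 13236 = \left(-12 - 99\right) + 13236 = -111 + 13236 = 13125$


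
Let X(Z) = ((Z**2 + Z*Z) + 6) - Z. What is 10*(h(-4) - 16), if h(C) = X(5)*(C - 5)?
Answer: -4750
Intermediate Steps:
X(Z) = 6 - Z + 2*Z**2 (X(Z) = ((Z**2 + Z**2) + 6) - Z = (2*Z**2 + 6) - Z = (6 + 2*Z**2) - Z = 6 - Z + 2*Z**2)
h(C) = -255 + 51*C (h(C) = (6 - 1*5 + 2*5**2)*(C - 5) = (6 - 5 + 2*25)*(-5 + C) = (6 - 5 + 50)*(-5 + C) = 51*(-5 + C) = -255 + 51*C)
10*(h(-4) - 16) = 10*((-255 + 51*(-4)) - 16) = 10*((-255 - 204) - 16) = 10*(-459 - 16) = 10*(-475) = -4750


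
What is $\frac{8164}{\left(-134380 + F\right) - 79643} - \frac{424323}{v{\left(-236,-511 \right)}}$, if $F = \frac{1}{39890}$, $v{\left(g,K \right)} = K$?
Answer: $\frac{3622439206516927}{4362599886659} \approx 830.34$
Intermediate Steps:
$F = \frac{1}{39890} \approx 2.5069 \cdot 10^{-5}$
$\frac{8164}{\left(-134380 + F\right) - 79643} - \frac{424323}{v{\left(-236,-511 \right)}} = \frac{8164}{\left(-134380 + \frac{1}{39890}\right) - 79643} - \frac{424323}{-511} = \frac{8164}{- \frac{5360418199}{39890} - 79643} - - \frac{424323}{511} = \frac{8164}{- \frac{8537377469}{39890}} + \frac{424323}{511} = 8164 \left(- \frac{39890}{8537377469}\right) + \frac{424323}{511} = - \frac{325661960}{8537377469} + \frac{424323}{511} = \frac{3622439206516927}{4362599886659}$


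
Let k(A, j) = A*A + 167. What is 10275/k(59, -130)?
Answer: 3425/1216 ≈ 2.8166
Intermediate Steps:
k(A, j) = 167 + A**2 (k(A, j) = A**2 + 167 = 167 + A**2)
10275/k(59, -130) = 10275/(167 + 59**2) = 10275/(167 + 3481) = 10275/3648 = 10275*(1/3648) = 3425/1216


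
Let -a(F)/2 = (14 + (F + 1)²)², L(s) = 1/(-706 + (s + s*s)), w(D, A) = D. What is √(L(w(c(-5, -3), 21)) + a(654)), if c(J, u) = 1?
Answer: I*√2850945291013259/88 ≈ 6.0675e+5*I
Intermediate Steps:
L(s) = 1/(-706 + s + s²) (L(s) = 1/(-706 + (s + s²)) = 1/(-706 + s + s²))
a(F) = -2*(14 + (1 + F)²)² (a(F) = -2*(14 + (F + 1)²)² = -2*(14 + (1 + F)²)²)
√(L(w(c(-5, -3), 21)) + a(654)) = √(1/(-706 + 1 + 1²) - 2*(14 + (1 + 654)²)²) = √(1/(-706 + 1 + 1) - 2*(14 + 655²)²) = √(1/(-704) - 2*(14 + 429025)²) = √(-1/704 - 2*429039²) = √(-1/704 - 2*184074463521) = √(-1/704 - 368148927042) = √(-259176844637569/704) = I*√2850945291013259/88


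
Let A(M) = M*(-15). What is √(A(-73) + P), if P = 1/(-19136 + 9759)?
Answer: √96281291878/9377 ≈ 33.091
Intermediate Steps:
P = -1/9377 (P = 1/(-9377) = -1/9377 ≈ -0.00010664)
A(M) = -15*M
√(A(-73) + P) = √(-15*(-73) - 1/9377) = √(1095 - 1/9377) = √(10267814/9377) = √96281291878/9377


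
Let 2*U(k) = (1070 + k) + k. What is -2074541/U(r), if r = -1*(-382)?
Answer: -296363/131 ≈ -2262.3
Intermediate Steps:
r = 382
U(k) = 535 + k (U(k) = ((1070 + k) + k)/2 = (1070 + 2*k)/2 = 535 + k)
-2074541/U(r) = -2074541/(535 + 382) = -2074541/917 = -2074541*1/917 = -296363/131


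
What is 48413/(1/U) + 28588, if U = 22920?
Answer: 1109654548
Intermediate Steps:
48413/(1/U) + 28588 = 48413/(1/22920) + 28588 = 48413*22920 + 28588 = 1109625960 + 28588 = 1109654548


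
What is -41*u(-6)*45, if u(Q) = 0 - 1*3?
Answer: 5535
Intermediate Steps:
u(Q) = -3 (u(Q) = 0 - 3 = -3)
-41*u(-6)*45 = -41*(-3)*45 = 123*45 = 5535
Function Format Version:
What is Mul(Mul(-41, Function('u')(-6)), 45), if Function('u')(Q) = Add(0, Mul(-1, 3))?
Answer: 5535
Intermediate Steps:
Function('u')(Q) = -3 (Function('u')(Q) = Add(0, -3) = -3)
Mul(Mul(-41, Function('u')(-6)), 45) = Mul(Mul(-41, -3), 45) = Mul(123, 45) = 5535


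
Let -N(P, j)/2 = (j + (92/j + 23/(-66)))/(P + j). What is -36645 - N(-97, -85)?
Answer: -18707154073/510510 ≈ -36644.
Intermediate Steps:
N(P, j) = -2*(-23/66 + j + 92/j)/(P + j) (N(P, j) = -2*(j + (92/j + 23/(-66)))/(P + j) = -2*(j + (92/j + 23*(-1/66)))/(P + j) = -2*(j + (92/j - 23/66))/(P + j) = -2*(j + (-23/66 + 92/j))/(P + j) = -2*(-23/66 + j + 92/j)/(P + j))
-36645 - N(-97, -85) = -36645 - (-6072 - 66*(-85)**2 + 23*(-85))/(33*(-85)*(-97 - 85)) = -36645 - (-1)*(-6072 - 66*7225 - 1955)/(33*85*(-182)) = -36645 - (-1)*(-1)*(-6072 - 476850 - 1955)/(33*85*182) = -36645 - (-1)*(-1)*(-484877)/(33*85*182) = -36645 - 1*(-484877/510510) = -36645 + 484877/510510 = -18707154073/510510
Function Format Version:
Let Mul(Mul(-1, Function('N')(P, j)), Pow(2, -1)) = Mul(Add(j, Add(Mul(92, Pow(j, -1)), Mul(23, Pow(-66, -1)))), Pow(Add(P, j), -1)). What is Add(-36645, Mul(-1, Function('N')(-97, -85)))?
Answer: Rational(-18707154073, 510510) ≈ -36644.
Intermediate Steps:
Function('N')(P, j) = Mul(-2, Pow(Add(P, j), -1), Add(Rational(-23, 66), j, Mul(92, Pow(j, -1)))) (Function('N')(P, j) = Mul(-2, Mul(Add(j, Add(Mul(92, Pow(j, -1)), Mul(23, Pow(-66, -1)))), Pow(Add(P, j), -1))) = Mul(-2, Mul(Add(j, Add(Mul(92, Pow(j, -1)), Mul(23, Rational(-1, 66)))), Pow(Add(P, j), -1))) = Mul(-2, Mul(Add(j, Add(Mul(92, Pow(j, -1)), Rational(-23, 66))), Pow(Add(P, j), -1))) = Mul(-2, Mul(Add(j, Add(Rational(-23, 66), Mul(92, Pow(j, -1)))), Pow(Add(P, j), -1))) = Mul(-2, Mul(Add(Rational(-23, 66), j, Mul(92, Pow(j, -1))), Pow(Add(P, j), -1))) = Mul(-2, Mul(Pow(Add(P, j), -1), Add(Rational(-23, 66), j, Mul(92, Pow(j, -1))))) = Mul(-2, Pow(Add(P, j), -1), Add(Rational(-23, 66), j, Mul(92, Pow(j, -1)))))
Add(-36645, Mul(-1, Function('N')(-97, -85))) = Add(-36645, Mul(-1, Mul(Rational(1, 33), Pow(-85, -1), Pow(Add(-97, -85), -1), Add(-6072, Mul(-66, Pow(-85, 2)), Mul(23, -85))))) = Add(-36645, Mul(-1, Mul(Rational(1, 33), Rational(-1, 85), Pow(-182, -1), Add(-6072, Mul(-66, 7225), -1955)))) = Add(-36645, Mul(-1, Mul(Rational(1, 33), Rational(-1, 85), Rational(-1, 182), Add(-6072, -476850, -1955)))) = Add(-36645, Mul(-1, Mul(Rational(1, 33), Rational(-1, 85), Rational(-1, 182), -484877))) = Add(-36645, Mul(-1, Rational(-484877, 510510))) = Add(-36645, Rational(484877, 510510)) = Rational(-18707154073, 510510)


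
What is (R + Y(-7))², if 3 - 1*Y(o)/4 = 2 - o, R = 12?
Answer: 144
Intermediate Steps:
Y(o) = 4 + 4*o (Y(o) = 12 - 4*(2 - o) = 12 + (-8 + 4*o) = 4 + 4*o)
(R + Y(-7))² = (12 + (4 + 4*(-7)))² = (12 + (4 - 28))² = (12 - 24)² = (-12)² = 144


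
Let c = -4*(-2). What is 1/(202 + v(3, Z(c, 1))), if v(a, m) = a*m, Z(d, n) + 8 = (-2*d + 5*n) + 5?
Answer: 1/160 ≈ 0.0062500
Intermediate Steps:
c = 8
Z(d, n) = -3 - 2*d + 5*n (Z(d, n) = -8 + ((-2*d + 5*n) + 5) = -8 + (5 - 2*d + 5*n) = -3 - 2*d + 5*n)
1/(202 + v(3, Z(c, 1))) = 1/(202 + 3*(-3 - 2*8 + 5*1)) = 1/(202 + 3*(-3 - 16 + 5)) = 1/(202 + 3*(-14)) = 1/(202 - 42) = 1/160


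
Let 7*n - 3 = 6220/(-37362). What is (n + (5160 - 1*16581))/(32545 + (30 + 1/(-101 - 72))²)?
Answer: -22348537597423/65446596777471 ≈ -0.34148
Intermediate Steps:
n = 52933/130767 (n = 3/7 + (6220/(-37362))/7 = 3/7 + (6220*(-1/37362))/7 = 3/7 + (⅐)*(-3110/18681) = 3/7 - 3110/130767 = 52933/130767 ≈ 0.40479)
(n + (5160 - 1*16581))/(32545 + (30 + 1/(-101 - 72))²) = (52933/130767 + (5160 - 1*16581))/(32545 + (30 + 1/(-101 - 72))²) = (52933/130767 + (5160 - 16581))/(32545 + (30 + 1/(-173))²) = (52933/130767 - 11421)/(32545 + (30 - 1/173)²) = -1493436974/(130767*(32545 + (5189/173)²)) = -1493436974/(130767*(32545 + 26925721/29929)) = -1493436974/(130767*1000965026/29929) = -1493436974/130767*29929/1000965026 = -22348537597423/65446596777471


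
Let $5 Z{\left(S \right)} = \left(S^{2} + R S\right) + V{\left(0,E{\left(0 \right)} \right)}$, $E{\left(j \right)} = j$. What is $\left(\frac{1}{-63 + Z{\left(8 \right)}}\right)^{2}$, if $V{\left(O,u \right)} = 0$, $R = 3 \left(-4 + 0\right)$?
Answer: $\frac{25}{120409} \approx 0.00020763$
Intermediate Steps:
$R = -12$ ($R = 3 \left(-4\right) = -12$)
$Z{\left(S \right)} = - \frac{12 S}{5} + \frac{S^{2}}{5}$ ($Z{\left(S \right)} = \frac{\left(S^{2} - 12 S\right) + 0}{5} = \frac{S^{2} - 12 S}{5} = - \frac{12 S}{5} + \frac{S^{2}}{5}$)
$\left(\frac{1}{-63 + Z{\left(8 \right)}}\right)^{2} = \left(\frac{1}{-63 + \frac{1}{5} \cdot 8 \left(-12 + 8\right)}\right)^{2} = \left(\frac{1}{-63 + \frac{1}{5} \cdot 8 \left(-4\right)}\right)^{2} = \left(\frac{1}{-63 - \frac{32}{5}}\right)^{2} = \left(\frac{1}{- \frac{347}{5}}\right)^{2} = \left(- \frac{5}{347}\right)^{2} = \frac{25}{120409}$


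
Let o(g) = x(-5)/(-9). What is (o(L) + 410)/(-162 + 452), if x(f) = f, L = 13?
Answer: 739/522 ≈ 1.4157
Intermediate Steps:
o(g) = 5/9 (o(g) = -5/(-9) = -5*(-⅑) = 5/9)
(o(L) + 410)/(-162 + 452) = (5/9 + 410)/(-162 + 452) = (3695/9)/290 = (3695/9)*(1/290) = 739/522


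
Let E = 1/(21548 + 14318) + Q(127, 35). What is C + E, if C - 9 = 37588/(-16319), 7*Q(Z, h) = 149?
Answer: 114646213625/4097080778 ≈ 27.982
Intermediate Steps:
Q(Z, h) = 149/7 (Q(Z, h) = (⅐)*149 = 149/7)
C = 109283/16319 (C = 9 + 37588/(-16319) = 9 + 37588*(-1/16319) = 9 - 37588/16319 = 109283/16319 ≈ 6.6967)
E = 5344041/251062 (E = 1/(21548 + 14318) + 149/7 = 1/35866 + 149/7 = 5344041/251062 ≈ 21.286)
C + E = 109283/16319 + 5344041/251062 = 114646213625/4097080778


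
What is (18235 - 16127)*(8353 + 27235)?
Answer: 75019504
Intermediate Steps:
(18235 - 16127)*(8353 + 27235) = 2108*35588 = 75019504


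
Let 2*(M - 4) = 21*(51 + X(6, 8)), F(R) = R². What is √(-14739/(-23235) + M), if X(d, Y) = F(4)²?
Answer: √774558877490/15490 ≈ 56.817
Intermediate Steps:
X(d, Y) = 256 (X(d, Y) = (4²)² = 16² = 256)
M = 6455/2 (M = 4 + (21*(51 + 256))/2 = 4 + (21*307)/2 = 4 + (½)*6447 = 4 + 6447/2 = 6455/2 ≈ 3227.5)
√(-14739/(-23235) + M) = √(-14739/(-23235) + 6455/2) = √(-14739*(-1/23235) + 6455/2) = √(4913/7745 + 6455/2) = √(50003801/15490) = √774558877490/15490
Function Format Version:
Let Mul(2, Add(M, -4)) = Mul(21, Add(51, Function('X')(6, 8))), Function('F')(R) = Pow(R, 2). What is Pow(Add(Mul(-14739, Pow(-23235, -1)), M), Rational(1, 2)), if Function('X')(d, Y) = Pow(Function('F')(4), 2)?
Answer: Mul(Rational(1, 15490), Pow(774558877490, Rational(1, 2))) ≈ 56.817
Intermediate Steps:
Function('X')(d, Y) = 256 (Function('X')(d, Y) = Pow(Pow(4, 2), 2) = Pow(16, 2) = 256)
M = Rational(6455, 2) (M = Add(4, Mul(Rational(1, 2), Mul(21, Add(51, 256)))) = Add(4, Mul(Rational(1, 2), Mul(21, 307))) = Add(4, Mul(Rational(1, 2), 6447)) = Add(4, Rational(6447, 2)) = Rational(6455, 2) ≈ 3227.5)
Pow(Add(Mul(-14739, Pow(-23235, -1)), M), Rational(1, 2)) = Pow(Add(Mul(-14739, Pow(-23235, -1)), Rational(6455, 2)), Rational(1, 2)) = Pow(Add(Mul(-14739, Rational(-1, 23235)), Rational(6455, 2)), Rational(1, 2)) = Pow(Add(Rational(4913, 7745), Rational(6455, 2)), Rational(1, 2)) = Pow(Rational(50003801, 15490), Rational(1, 2)) = Mul(Rational(1, 15490), Pow(774558877490, Rational(1, 2)))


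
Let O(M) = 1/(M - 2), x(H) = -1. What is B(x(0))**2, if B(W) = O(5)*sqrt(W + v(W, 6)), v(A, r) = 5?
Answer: 4/9 ≈ 0.44444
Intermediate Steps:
O(M) = 1/(-2 + M)
B(W) = sqrt(5 + W)/3 (B(W) = sqrt(W + 5)/(-2 + 5) = sqrt(5 + W)/3)
B(x(0))**2 = (sqrt(5 - 1)/3)**2 = (sqrt(4)/3)**2 = ((1/3)*2)**2 = (2/3)**2 = 4/9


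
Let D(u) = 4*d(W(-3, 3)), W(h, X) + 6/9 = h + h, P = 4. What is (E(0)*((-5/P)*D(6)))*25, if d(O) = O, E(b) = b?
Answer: 0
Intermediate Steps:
W(h, X) = -⅔ + 2*h (W(h, X) = -⅔ + (h + h) = -⅔ + 2*h)
D(u) = -80/3 (D(u) = 4*(-⅔ + 2*(-3)) = 4*(-⅔ - 6) = 4*(-20/3) = -80/3)
(E(0)*((-5/P)*D(6)))*25 = (0*(-5/4*(-80/3)))*25 = (0*(100/3))*25 = 0*25 = 0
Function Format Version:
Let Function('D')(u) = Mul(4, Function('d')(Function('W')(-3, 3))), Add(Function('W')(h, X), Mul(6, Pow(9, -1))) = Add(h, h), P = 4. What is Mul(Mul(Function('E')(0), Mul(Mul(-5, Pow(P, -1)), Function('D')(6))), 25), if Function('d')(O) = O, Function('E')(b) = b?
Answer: 0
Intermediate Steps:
Function('W')(h, X) = Add(Rational(-2, 3), Mul(2, h)) (Function('W')(h, X) = Add(Rational(-2, 3), Add(h, h)) = Add(Rational(-2, 3), Mul(2, h)))
Function('D')(u) = Rational(-80, 3) (Function('D')(u) = Mul(4, Add(Rational(-2, 3), Mul(2, -3))) = Mul(4, Add(Rational(-2, 3), -6)) = Mul(4, Rational(-20, 3)) = Rational(-80, 3))
Mul(Mul(Function('E')(0), Mul(Mul(-5, Pow(P, -1)), Function('D')(6))), 25) = Mul(Mul(0, Mul(Mul(-5, Pow(4, -1)), Rational(-80, 3))), 25) = Mul(Mul(0, Mul(Mul(-5, Rational(1, 4)), Rational(-80, 3))), 25) = Mul(Mul(0, Mul(Rational(-5, 4), Rational(-80, 3))), 25) = Mul(Mul(0, Rational(100, 3)), 25) = Mul(0, 25) = 0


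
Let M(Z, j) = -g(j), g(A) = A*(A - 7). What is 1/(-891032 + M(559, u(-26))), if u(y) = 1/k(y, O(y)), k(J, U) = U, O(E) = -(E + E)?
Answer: -2704/2409350165 ≈ -1.1223e-6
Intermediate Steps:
O(E) = -2*E
g(A) = A*(-7 + A)
u(y) = -1/(2*y) (u(y) = 1/(-2*y) = -1/(2*y))
M(Z, j) = -j*(-7 + j)
1/(-891032 + M(559, u(-26))) = 1/(-891032 + (-½/(-26))*(7 - (-1)/(2*(-26)))) = 1/(-891032 + (-½*(-1/26))*(7 - (-1)*(-1)/(2*26))) = 1/(-891032 + (7 - 1*1/52)/52) = 1/(-891032 + (7 - 1/52)/52) = 1/(-891032 + (1/52)*(363/52)) = 1/(-891032 + 363/2704) = 1/(-2409350165/2704) = -2704/2409350165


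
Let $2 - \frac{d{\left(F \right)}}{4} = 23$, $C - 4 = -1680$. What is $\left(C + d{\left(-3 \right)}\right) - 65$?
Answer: $-1825$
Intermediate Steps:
$C = -1676$ ($C = 4 - 1680 = -1676$)
$d{\left(F \right)} = -84$ ($d{\left(F \right)} = 8 - 92 = -84$)
$\left(C + d{\left(-3 \right)}\right) - 65 = \left(-1676 - 84\right) - 65 = -1760 - 65 = -1825$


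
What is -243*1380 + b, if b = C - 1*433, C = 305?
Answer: -335468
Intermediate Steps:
b = -128 (b = 305 - 1*433 = 305 - 433 = -128)
-243*1380 + b = -243*1380 - 128 = -335340 - 128 = -335468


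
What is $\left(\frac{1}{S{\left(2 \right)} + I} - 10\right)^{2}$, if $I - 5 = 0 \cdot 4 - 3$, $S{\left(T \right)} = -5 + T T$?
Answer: $81$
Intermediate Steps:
$S{\left(T \right)} = -5 + T^{2}$
$I = 2$ ($I = 5 + \left(0 \cdot 4 - 3\right) = 5 + \left(0 - 3\right) = 5 - 3 = 2$)
$\left(\frac{1}{S{\left(2 \right)} + I} - 10\right)^{2} = \left(\frac{1}{\left(-5 + 2^{2}\right) + 2} - 10\right)^{2} = \left(\frac{1}{\left(-5 + 4\right) + 2} - 10\right)^{2} = \left(\frac{1}{-1 + 2} - 10\right)^{2} = \left(1^{-1} - 10\right)^{2} = \left(1 - 10\right)^{2} = \left(-9\right)^{2} = 81$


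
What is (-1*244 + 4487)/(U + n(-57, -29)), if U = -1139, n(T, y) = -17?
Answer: -4243/1156 ≈ -3.6704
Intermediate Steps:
(-1*244 + 4487)/(U + n(-57, -29)) = (-1*244 + 4487)/(-1139 - 17) = (-244 + 4487)/(-1156) = 4243*(-1/1156) = -4243/1156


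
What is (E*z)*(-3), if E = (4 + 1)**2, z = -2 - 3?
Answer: 375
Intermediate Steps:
z = -5
E = 25 (E = 5**2 = 25)
(E*z)*(-3) = (25*(-5))*(-3) = -125*(-3) = 375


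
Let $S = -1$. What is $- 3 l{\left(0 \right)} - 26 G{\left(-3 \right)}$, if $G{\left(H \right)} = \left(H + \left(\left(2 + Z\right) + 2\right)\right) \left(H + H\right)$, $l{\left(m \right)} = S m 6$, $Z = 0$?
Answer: $156$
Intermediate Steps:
$l{\left(m \right)} = - 6 m$ ($l{\left(m \right)} = - m 6 = - 6 m$)
$G{\left(H \right)} = 2 H \left(4 + H\right)$ ($G{\left(H \right)} = \left(H + \left(\left(2 + 0\right) + 2\right)\right) \left(H + H\right) = \left(H + \left(2 + 2\right)\right) 2 H = \left(H + 4\right) 2 H = \left(4 + H\right) 2 H = 2 H \left(4 + H\right)$)
$- 3 l{\left(0 \right)} - 26 G{\left(-3 \right)} = - 3 \left(\left(-6\right) 0\right) - 26 \cdot 2 \left(-3\right) \left(4 - 3\right) = \left(-3\right) 0 - 26 \cdot 2 \left(-3\right) 1 = 0 - -156 = 0 + 156 = 156$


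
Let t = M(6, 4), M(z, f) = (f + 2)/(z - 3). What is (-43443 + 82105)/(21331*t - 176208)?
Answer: -19331/66773 ≈ -0.28950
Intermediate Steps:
M(z, f) = (2 + f)/(-3 + z)
t = 2 (t = (2 + 4)/(-3 + 6) = 6/3 = (⅓)*6 = 2)
(-43443 + 82105)/(21331*t - 176208) = (-43443 + 82105)/(21331*2 - 176208) = 38662/(42662 - 176208) = 38662/(-133546) = 38662*(-1/133546) = -19331/66773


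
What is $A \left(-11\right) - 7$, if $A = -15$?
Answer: $158$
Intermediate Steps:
$A \left(-11\right) - 7 = \left(-15\right) \left(-11\right) - 7 = 165 - 7 = 158$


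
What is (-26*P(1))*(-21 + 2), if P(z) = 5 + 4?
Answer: 4446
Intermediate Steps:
P(z) = 9
(-26*P(1))*(-21 + 2) = (-26*9)*(-21 + 2) = -234*(-19) = 4446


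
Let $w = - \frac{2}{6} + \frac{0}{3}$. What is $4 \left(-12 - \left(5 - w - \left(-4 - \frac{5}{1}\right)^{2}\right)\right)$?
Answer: $\frac{764}{3} \approx 254.67$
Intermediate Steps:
$w = - \frac{1}{3}$ ($w = \left(-2\right) \frac{1}{6} + 0 \cdot \frac{1}{3} = - \frac{1}{3} + 0 = - \frac{1}{3} \approx -0.33333$)
$4 \left(-12 - \left(5 - w - \left(-4 - \frac{5}{1}\right)^{2}\right)\right) = 4 \left(-12 - \left(\frac{16}{3} - \left(-4 - \frac{5}{1}\right)^{2}\right)\right) = 4 \left(-12 - \left(\frac{16}{3} - \left(-4 - 5\right)^{2}\right)\right) = 4 \left(-12 - \left(\frac{16}{3} - 81\right)\right) = 4 \left(-12 + \left(\left(- \frac{1}{3} + 81\right) - 5\right)\right) = 4 \left(-12 + \left(\frac{242}{3} - 5\right)\right) = 4 \left(-12 + \frac{227}{3}\right) = 4 \cdot \frac{191}{3} = \frac{764}{3}$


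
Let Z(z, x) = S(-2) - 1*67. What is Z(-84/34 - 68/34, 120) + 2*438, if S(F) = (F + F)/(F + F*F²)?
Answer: 4047/5 ≈ 809.40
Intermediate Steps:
S(F) = 2*F/(F + F³) (S(F) = (2*F)/(F + F³) = 2*F/(F + F³))
Z(z, x) = -333/5 (Z(z, x) = 2/(1 + (-2)²) - 1*67 = 2/(1 + 4) - 67 = 2/5 - 67 = 2*(⅕) - 67 = ⅖ - 67 = -333/5)
Z(-84/34 - 68/34, 120) + 2*438 = -333/5 + 2*438 = -333/5 + 876 = 4047/5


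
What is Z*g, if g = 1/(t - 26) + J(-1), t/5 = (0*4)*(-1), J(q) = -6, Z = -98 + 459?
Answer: -56677/26 ≈ -2179.9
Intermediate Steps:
Z = 361
t = 0 (t = 5*((0*4)*(-1)) = 5*(0*(-1)) = 5*0 = 0)
g = -157/26 (g = 1/(0 - 26) - 6 = 1/(-26) - 6 = -1/26 - 6 = -157/26 ≈ -6.0385)
Z*g = 361*(-157/26) = -56677/26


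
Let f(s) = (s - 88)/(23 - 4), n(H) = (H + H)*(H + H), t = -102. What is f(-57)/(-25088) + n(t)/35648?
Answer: 310036733/265506304 ≈ 1.1677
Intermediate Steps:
n(H) = 4*H**2 (n(H) = (2*H)*(2*H) = 4*H**2)
f(s) = -88/19 + s/19 (f(s) = (-88 + s)/19 = (-88 + s)*(1/19) = -88/19 + s/19)
f(-57)/(-25088) + n(t)/35648 = (-88/19 + (1/19)*(-57))/(-25088) + (4*(-102)**2)/35648 = (-88/19 - 3)*(-1/25088) + (4*10404)*(1/35648) = -145/19*(-1/25088) + 41616*(1/35648) = 145/476672 + 2601/2228 = 310036733/265506304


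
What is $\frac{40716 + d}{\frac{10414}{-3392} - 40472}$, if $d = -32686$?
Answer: $- \frac{13618880}{68645719} \approx -0.19839$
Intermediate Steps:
$\frac{40716 + d}{\frac{10414}{-3392} - 40472} = \frac{40716 - 32686}{\frac{10414}{-3392} - 40472} = \frac{8030}{10414 \left(- \frac{1}{3392}\right) - 40472} = \frac{8030}{- \frac{5207}{1696} - 40472} = \frac{8030}{- \frac{68645719}{1696}} = 8030 \left(- \frac{1696}{68645719}\right) = - \frac{13618880}{68645719}$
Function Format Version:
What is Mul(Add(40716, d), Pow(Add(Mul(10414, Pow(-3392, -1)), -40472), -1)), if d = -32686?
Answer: Rational(-13618880, 68645719) ≈ -0.19839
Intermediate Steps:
Mul(Add(40716, d), Pow(Add(Mul(10414, Pow(-3392, -1)), -40472), -1)) = Mul(Add(40716, -32686), Pow(Add(Mul(10414, Pow(-3392, -1)), -40472), -1)) = Mul(8030, Pow(Add(Mul(10414, Rational(-1, 3392)), -40472), -1)) = Mul(8030, Pow(Add(Rational(-5207, 1696), -40472), -1)) = Mul(8030, Pow(Rational(-68645719, 1696), -1)) = Mul(8030, Rational(-1696, 68645719)) = Rational(-13618880, 68645719)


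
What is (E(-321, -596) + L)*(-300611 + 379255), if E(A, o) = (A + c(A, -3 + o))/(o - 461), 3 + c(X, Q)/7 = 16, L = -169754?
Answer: -14111073101712/1057 ≈ -1.3350e+10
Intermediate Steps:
c(X, Q) = 91 (c(X, Q) = -21 + 7*16 = -21 + 112 = 91)
E(A, o) = (91 + A)/(-461 + o) (E(A, o) = (A + 91)/(o - 461) = (91 + A)/(-461 + o))
(E(-321, -596) + L)*(-300611 + 379255) = ((91 - 321)/(-461 - 596) - 169754)*(-300611 + 379255) = (-230/(-1057) - 169754)*78644 = (-1/1057*(-230) - 169754)*78644 = (230/1057 - 169754)*78644 = -179429748/1057*78644 = -14111073101712/1057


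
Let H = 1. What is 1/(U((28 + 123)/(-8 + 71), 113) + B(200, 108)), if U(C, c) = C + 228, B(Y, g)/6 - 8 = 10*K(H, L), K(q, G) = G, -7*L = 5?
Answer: 63/14839 ≈ 0.0042456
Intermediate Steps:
L = -5/7 (L = -⅐*5 = -5/7 ≈ -0.71429)
B(Y, g) = 36/7 (B(Y, g) = 48 + 6*(10*(-5/7)) = 48 + 6*(-50/7) = 48 - 300/7 = 36/7)
U(C, c) = 228 + C
1/(U((28 + 123)/(-8 + 71), 113) + B(200, 108)) = 1/((228 + (28 + 123)/(-8 + 71)) + 36/7) = 1/((228 + 151/63) + 36/7) = 1/(14515/63 + 36/7) = 1/(14839/63) = 63/14839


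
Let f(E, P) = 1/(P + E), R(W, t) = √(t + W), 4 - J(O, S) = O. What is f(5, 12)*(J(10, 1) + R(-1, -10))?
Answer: -6/17 + I*√11/17 ≈ -0.35294 + 0.1951*I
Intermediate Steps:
J(O, S) = 4 - O
R(W, t) = √(W + t)
f(E, P) = 1/(E + P)
f(5, 12)*(J(10, 1) + R(-1, -10)) = ((4 - 1*10) + √(-1 - 10))/(5 + 12) = ((4 - 10) + √(-11))/17 = (-6 + I*√11)/17 = -6/17 + I*√11/17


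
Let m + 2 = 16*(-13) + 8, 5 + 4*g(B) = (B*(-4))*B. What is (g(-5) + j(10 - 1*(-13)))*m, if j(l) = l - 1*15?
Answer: 7373/2 ≈ 3686.5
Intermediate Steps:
g(B) = -5/4 - B² (g(B) = -5/4 + ((B*(-4))*B)/4 = -5/4 + ((-4*B)*B)/4 = -5/4 + (-4*B²)/4 = -5/4 - B²)
j(l) = -15 + l (j(l) = l - 15 = -15 + l)
m = -202 (m = -2 + (16*(-13) + 8) = -2 + (-208 + 8) = -2 - 200 = -202)
(g(-5) + j(10 - 1*(-13)))*m = ((-5/4 - 1*(-5)²) + (-15 + (10 - 1*(-13))))*(-202) = ((-5/4 - 1*25) + (-15 + (10 + 13)))*(-202) = ((-5/4 - 25) + (-15 + 23))*(-202) = (-105/4 + 8)*(-202) = -73/4*(-202) = 7373/2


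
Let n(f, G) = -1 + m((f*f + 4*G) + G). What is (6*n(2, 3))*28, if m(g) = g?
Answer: 3024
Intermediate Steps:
n(f, G) = -1 + f² + 5*G (n(f, G) = -1 + ((f*f + 4*G) + G) = -1 + ((f² + 4*G) + G) = -1 + (f² + 5*G) = -1 + f² + 5*G)
(6*n(2, 3))*28 = (6*(-1 + 2² + 5*3))*28 = (6*(-1 + 4 + 15))*28 = (6*18)*28 = 108*28 = 3024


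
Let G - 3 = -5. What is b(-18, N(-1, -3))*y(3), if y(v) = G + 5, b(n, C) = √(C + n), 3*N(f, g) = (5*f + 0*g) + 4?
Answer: I*√165 ≈ 12.845*I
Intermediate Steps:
G = -2 (G = 3 - 5 = -2)
N(f, g) = 4/3 + 5*f/3 (N(f, g) = ((5*f + 0*g) + 4)/3 = ((5*f + 0) + 4)/3 = (5*f + 4)/3 = (4 + 5*f)/3 = 4/3 + 5*f/3)
y(v) = 3 (y(v) = -2 + 5 = 3)
b(-18, N(-1, -3))*y(3) = √((4/3 + (5/3)*(-1)) - 18)*3 = √((4/3 - 5/3) - 18)*3 = √(-⅓ - 18)*3 = √(-55/3)*3 = (I*√165/3)*3 = I*√165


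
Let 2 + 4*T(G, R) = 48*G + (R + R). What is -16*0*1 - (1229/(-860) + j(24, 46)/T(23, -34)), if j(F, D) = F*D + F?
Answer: -27761/9460 ≈ -2.9346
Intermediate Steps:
j(F, D) = F + D*F (j(F, D) = D*F + F = F + D*F)
T(G, R) = -1/2 + R/2 + 12*G (T(G, R) = -1/2 + (48*G + (R + R))/4 = -1/2 + (48*G + 2*R)/4 = -1/2 + (2*R + 48*G)/4 = -1/2 + (R/2 + 12*G) = -1/2 + R/2 + 12*G)
-16*0*1 - (1229/(-860) + j(24, 46)/T(23, -34)) = -16*0*1 - (1229/(-860) + (24*(1 + 46))/(-1/2 + (1/2)*(-34) + 12*23)) = 0*1 - (1229*(-1/860) + (24*47)/(-1/2 - 17 + 276)) = 0 - (-1229/860 + 1128/(517/2)) = 0 - (-1229/860 + 1128*(2/517)) = 0 - (-1229/860 + 48/11) = 0 - 1*27761/9460 = 0 - 27761/9460 = -27761/9460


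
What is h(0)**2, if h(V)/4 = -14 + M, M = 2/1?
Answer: 2304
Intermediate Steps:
M = 2 (M = 2*1 = 2)
h(V) = -48 (h(V) = 4*(-14 + 2) = 4*(-12) = -48)
h(0)**2 = (-48)**2 = 2304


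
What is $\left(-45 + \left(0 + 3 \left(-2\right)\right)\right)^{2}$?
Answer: $2601$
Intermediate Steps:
$\left(-45 + \left(0 + 3 \left(-2\right)\right)\right)^{2} = \left(-45 + \left(0 - 6\right)\right)^{2} = \left(-45 - 6\right)^{2} = \left(-51\right)^{2} = 2601$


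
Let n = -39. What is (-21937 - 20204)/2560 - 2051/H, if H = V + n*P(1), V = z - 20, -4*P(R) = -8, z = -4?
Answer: 476089/130560 ≈ 3.6465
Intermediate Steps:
P(R) = 2 (P(R) = -¼*(-8) = 2)
V = -24 (V = -4 - 20 = -24)
H = -102 (H = -24 - 39*2 = -24 - 78 = -102)
(-21937 - 20204)/2560 - 2051/H = (-21937 - 20204)/2560 - 2051/(-102) = -42141*1/2560 - 2051*(-1/102) = -42141/2560 + 2051/102 = 476089/130560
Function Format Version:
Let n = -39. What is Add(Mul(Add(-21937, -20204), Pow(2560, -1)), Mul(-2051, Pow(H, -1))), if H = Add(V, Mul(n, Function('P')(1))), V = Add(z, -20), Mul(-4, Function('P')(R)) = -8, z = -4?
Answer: Rational(476089, 130560) ≈ 3.6465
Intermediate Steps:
Function('P')(R) = 2 (Function('P')(R) = Mul(Rational(-1, 4), -8) = 2)
V = -24 (V = Add(-4, -20) = -24)
H = -102 (H = Add(-24, Mul(-39, 2)) = Add(-24, -78) = -102)
Add(Mul(Add(-21937, -20204), Pow(2560, -1)), Mul(-2051, Pow(H, -1))) = Add(Mul(Add(-21937, -20204), Pow(2560, -1)), Mul(-2051, Pow(-102, -1))) = Add(Mul(-42141, Rational(1, 2560)), Mul(-2051, Rational(-1, 102))) = Add(Rational(-42141, 2560), Rational(2051, 102)) = Rational(476089, 130560)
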